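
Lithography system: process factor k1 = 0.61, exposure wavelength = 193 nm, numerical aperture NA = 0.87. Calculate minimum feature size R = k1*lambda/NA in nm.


Step 1: Identify values: k1 = 0.61, lambda = 193 nm, NA = 0.87
Step 2: R = k1 * lambda / NA
R = 0.61 * 193 / 0.87
R = 135.3 nm


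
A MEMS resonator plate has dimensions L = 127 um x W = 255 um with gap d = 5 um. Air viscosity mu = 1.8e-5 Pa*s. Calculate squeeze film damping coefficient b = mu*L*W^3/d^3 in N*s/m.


Step 1: Convert to SI.
L = 127e-6 m, W = 255e-6 m, d = 5e-6 m
Step 2: W^3 = (255e-6)^3 = 1.66e-11 m^3
Step 3: d^3 = (5e-6)^3 = 1.25e-16 m^3
Step 4: b = 1.8e-5 * 127e-6 * 1.66e-11 / 1.25e-16
b = 3.03e-04 N*s/m


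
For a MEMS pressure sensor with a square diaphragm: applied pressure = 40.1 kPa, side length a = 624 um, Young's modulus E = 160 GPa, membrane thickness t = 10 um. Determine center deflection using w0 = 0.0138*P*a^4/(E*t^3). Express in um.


Step 1: Convert pressure to compatible units (E is in GPa, so P in GPa).
P = 40.1 kPa = 40.1e-6 GPa
Step 2: Compute numerator: 0.0138 * P * a^4.
a^4 = 624^4 = 151613669376
numerator = 0.0138 * 40.1e-6 * 151613669376 = 8.39e+04
Step 3: Compute denominator: E * t^3 = 160 * 10^3 = 160000
Step 4: w0 = numerator / denominator = 8.39e+04 / 160000 = 0.5244 um


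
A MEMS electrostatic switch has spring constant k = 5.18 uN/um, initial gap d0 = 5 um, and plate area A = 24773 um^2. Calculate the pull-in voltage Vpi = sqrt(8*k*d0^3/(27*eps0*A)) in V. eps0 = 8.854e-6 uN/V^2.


Step 1: Compute numerator: 8 * k * d0^3 = 8 * 5.18 * 5^3 = 5180.0
Step 2: Compute denominator: 27 * eps0 * A = 27 * 8.854e-6 * 24773 = 5.922184
Step 3: Vpi = sqrt(5180.0 / 5.922184)
Vpi = 29.57 V


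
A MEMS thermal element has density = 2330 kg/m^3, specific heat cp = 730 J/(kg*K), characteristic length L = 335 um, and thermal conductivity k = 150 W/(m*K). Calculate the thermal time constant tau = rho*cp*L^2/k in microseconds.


Step 1: Convert L to m: L = 335e-6 m
Step 2: L^2 = (335e-6)^2 = 1.12225e-07 m^2
Step 3: tau = 2330 * 730 * 1.12225e-07 / 150 = 1.27255668e-03 s
Step 4: Convert to microseconds (multiply by 1e6).
tau = 1272.557 us


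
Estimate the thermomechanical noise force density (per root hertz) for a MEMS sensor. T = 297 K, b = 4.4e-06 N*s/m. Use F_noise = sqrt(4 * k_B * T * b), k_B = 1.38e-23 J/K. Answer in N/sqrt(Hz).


Step 1: Compute 4 * k_B * T * b
= 4 * 1.38e-23 * 297 * 4.4e-06
= 7.2135e-26 N^2/Hz
Step 2: F_noise = sqrt(7.2135e-26)
F_noise = 2.69e-13 N/sqrt(Hz)


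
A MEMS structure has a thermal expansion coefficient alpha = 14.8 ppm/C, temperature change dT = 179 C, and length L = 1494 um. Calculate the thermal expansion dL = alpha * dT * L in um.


Step 1: Convert CTE: alpha = 14.8 ppm/C = 14.8e-6 /C
Step 2: dL = 14.8e-6 * 179 * 1494
dL = 3.9579 um


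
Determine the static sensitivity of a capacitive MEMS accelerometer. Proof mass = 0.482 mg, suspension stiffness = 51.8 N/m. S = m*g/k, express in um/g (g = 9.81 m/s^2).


Step 1: Convert mass: m = 0.482 mg = 4.82e-07 kg
Step 2: S = m * g / k = 4.82e-07 * 9.81 / 51.8
Step 3: S = 9.13e-08 m/g
Step 4: Convert to um/g: S = 0.091 um/g


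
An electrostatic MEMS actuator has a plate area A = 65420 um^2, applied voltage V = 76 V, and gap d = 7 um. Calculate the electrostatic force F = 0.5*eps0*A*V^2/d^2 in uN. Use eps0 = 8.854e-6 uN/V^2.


Step 1: Identify parameters.
eps0 = 8.854e-6 uN/V^2, A = 65420 um^2, V = 76 V, d = 7 um
Step 2: Compute V^2 = 76^2 = 5776
Step 3: Compute d^2 = 7^2 = 49
Step 4: F = 0.5 * 8.854e-6 * 65420 * 5776 / 49
F = 34.139 uN


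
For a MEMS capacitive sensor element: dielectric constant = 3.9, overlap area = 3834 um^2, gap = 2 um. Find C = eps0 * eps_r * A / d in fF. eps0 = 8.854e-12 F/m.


Step 1: Convert area to m^2: A = 3834e-12 m^2
Step 2: Convert gap to m: d = 2e-6 m
Step 3: C = eps0 * eps_r * A / d
C = 8.854e-12 * 3.9 * 3834e-12 / 2e-6
Step 4: Convert to fF (multiply by 1e15).
C = 66.2 fF


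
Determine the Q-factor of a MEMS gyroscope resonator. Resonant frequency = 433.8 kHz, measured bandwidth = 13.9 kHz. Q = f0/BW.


Step 1: Q = f0 / bandwidth
Step 2: Q = 433.8 / 13.9
Q = 31.2


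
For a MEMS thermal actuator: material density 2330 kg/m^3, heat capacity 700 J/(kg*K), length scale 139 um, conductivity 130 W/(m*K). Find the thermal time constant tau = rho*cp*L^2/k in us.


Step 1: Convert L to m: L = 139e-6 m
Step 2: L^2 = (139e-6)^2 = 1.9321e-08 m^2
Step 3: tau = 2330 * 700 * 1.9321e-08 / 130 = 2.4240424e-04 s
Step 4: Convert to microseconds (multiply by 1e6).
tau = 242.404 us


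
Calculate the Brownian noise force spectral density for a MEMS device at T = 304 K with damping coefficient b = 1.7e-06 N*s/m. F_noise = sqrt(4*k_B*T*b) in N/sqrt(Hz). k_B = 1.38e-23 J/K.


Step 1: Compute 4 * k_B * T * b
= 4 * 1.38e-23 * 304 * 1.7e-06
= 2.8527e-26 N^2/Hz
Step 2: F_noise = sqrt(2.8527e-26)
F_noise = 1.69e-13 N/sqrt(Hz)


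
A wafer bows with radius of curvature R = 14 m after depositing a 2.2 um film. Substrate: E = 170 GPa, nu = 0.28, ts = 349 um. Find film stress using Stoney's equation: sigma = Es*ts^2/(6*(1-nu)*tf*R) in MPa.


Step 1: Compute numerator: Es * ts^2 = 170 * 349^2 = 20706170 (GPa*um^2)
Step 2: Compute denominator (R in um): 6*(1-nu)*tf*R = 6*0.72*2.2*14e6 = 133056000.0 (um^2)
Step 3: sigma (GPa) = 20706170 / 133056000.0 = 1.5562e-01 GPa
Step 4: Convert to MPa (x1000): sigma = 155.6 MPa


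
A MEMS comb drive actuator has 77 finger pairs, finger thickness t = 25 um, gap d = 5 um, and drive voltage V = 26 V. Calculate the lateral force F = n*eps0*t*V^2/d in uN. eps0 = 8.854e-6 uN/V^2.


Step 1: Parameters: n=77, eps0=8.854e-6 uN/V^2, t=25 um, V=26 V, d=5 um
Step 2: V^2 = 676
Step 3: F = 77 * 8.854e-6 * 25 * 676 / 5
F = 2.304 uN


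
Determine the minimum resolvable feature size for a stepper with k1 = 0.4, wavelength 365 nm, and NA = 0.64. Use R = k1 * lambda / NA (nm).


Step 1: Identify values: k1 = 0.4, lambda = 365 nm, NA = 0.64
Step 2: R = k1 * lambda / NA
R = 0.4 * 365 / 0.64
R = 228.1 nm


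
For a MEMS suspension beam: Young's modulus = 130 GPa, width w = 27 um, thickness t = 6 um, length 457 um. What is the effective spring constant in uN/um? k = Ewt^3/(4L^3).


Step 1: Convert E to consistent units (1 GPa = 1000 uN/um^2).
E = 130 GPa = 130000 uN/um^2
Step 2: Compute t^3 = 6^3 = 216
Step 3: Compute L^3 = 457^3 = 95443993
Step 4: k = 130000 * 27 * 216 / (4 * 95443993)
k = 1.9859 uN/um


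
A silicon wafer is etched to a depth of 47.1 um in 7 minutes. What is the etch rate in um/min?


Step 1: Etch rate = depth / time
Step 2: rate = 47.1 / 7
rate = 6.729 um/min


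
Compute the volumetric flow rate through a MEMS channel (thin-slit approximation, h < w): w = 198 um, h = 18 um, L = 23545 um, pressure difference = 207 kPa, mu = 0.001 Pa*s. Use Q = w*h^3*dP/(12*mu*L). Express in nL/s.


Step 1: Convert all dimensions to SI (meters).
w = 198e-6 m, h = 18e-6 m, L = 23545e-6 m, dP = 207e3 Pa
Step 2: Q = w * h^3 * dP / (12 * mu * L)
Q = 198e-6 * (18e-6)^3 * 207e3 / (12 * 0.001 * 23545e-6) = 8.4600535e-10 m^3/s
Step 3: Convert Q from m^3/s to nL/s (1 m^3 = 1e12 nL, so multiply by 1e12).
Q = 846.005 nL/s


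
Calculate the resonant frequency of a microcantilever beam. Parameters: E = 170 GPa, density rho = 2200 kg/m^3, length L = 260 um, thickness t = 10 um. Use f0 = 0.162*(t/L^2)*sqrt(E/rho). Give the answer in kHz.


Step 1: Convert units to SI.
t_SI = 10e-6 m, L_SI = 260e-6 m
Step 2: Calculate sqrt(E/rho).
sqrt(170e9 / 2200) = 8790.49 m/s
Step 3: Compute f0.
f0 = 0.162 * 10e-6 / (260e-6)^2 * 8790.49 = 210659.7 Hz = 210.66 kHz


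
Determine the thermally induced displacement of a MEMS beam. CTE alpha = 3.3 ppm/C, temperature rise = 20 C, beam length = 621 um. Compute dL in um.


Step 1: Convert CTE: alpha = 3.3 ppm/C = 3.3e-6 /C
Step 2: dL = 3.3e-6 * 20 * 621
dL = 0.041 um


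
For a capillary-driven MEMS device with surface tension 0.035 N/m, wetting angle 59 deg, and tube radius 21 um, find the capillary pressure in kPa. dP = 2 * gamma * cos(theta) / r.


Step 1: cos(59 deg) = 0.515
Step 2: Convert r to m: r = 21e-6 m
Step 3: dP = 2 * 0.035 * 0.515 / 21e-6 = 1716.7 Pa
Step 4: Convert Pa to kPa (divide by 1000).
dP = 1.72 kPa


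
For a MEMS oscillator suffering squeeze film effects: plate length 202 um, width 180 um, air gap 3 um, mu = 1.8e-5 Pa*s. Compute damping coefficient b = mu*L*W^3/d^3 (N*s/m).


Step 1: Convert to SI.
L = 202e-6 m, W = 180e-6 m, d = 3e-6 m
Step 2: W^3 = (180e-6)^3 = 5.83e-12 m^3
Step 3: d^3 = (3e-6)^3 = 2.70e-17 m^3
Step 4: b = 1.8e-5 * 202e-6 * 5.83e-12 / 2.70e-17
b = 7.85e-04 N*s/m


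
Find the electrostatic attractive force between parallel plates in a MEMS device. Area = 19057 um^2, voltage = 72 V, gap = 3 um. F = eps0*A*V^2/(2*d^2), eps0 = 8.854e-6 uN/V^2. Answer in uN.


Step 1: Identify parameters.
eps0 = 8.854e-6 uN/V^2, A = 19057 um^2, V = 72 V, d = 3 um
Step 2: Compute V^2 = 72^2 = 5184
Step 3: Compute d^2 = 3^2 = 9
Step 4: F = 0.5 * 8.854e-6 * 19057 * 5184 / 9
F = 48.594 uN


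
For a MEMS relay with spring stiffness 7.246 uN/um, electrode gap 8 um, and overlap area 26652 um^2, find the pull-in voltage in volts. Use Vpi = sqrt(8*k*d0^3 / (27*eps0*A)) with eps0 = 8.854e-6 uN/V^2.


Step 1: Compute numerator: 8 * k * d0^3 = 8 * 7.246 * 8^3 = 29679.616
Step 2: Compute denominator: 27 * eps0 * A = 27 * 8.854e-6 * 26652 = 6.371374
Step 3: Vpi = sqrt(29679.616 / 6.371374)
Vpi = 68.25 V


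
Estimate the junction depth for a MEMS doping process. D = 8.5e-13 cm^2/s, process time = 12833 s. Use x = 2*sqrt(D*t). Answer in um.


Step 1: Compute D*t = 8.5e-13 * 12833 = 1.090805e-08 cm^2
Step 2: sqrt(D*t) = 1.04442e-04 cm
Step 3: x = 2 * 1.04442e-04 cm = 2.08884e-04 cm
Step 4: Convert to um (1 cm = 1e4 um): x = 2.089 um


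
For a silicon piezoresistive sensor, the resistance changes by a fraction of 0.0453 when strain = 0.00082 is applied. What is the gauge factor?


Step 1: Identify values.
dR/R = 0.0453, strain = 0.00082
Step 2: GF = (dR/R) / strain = 0.0453 / 0.00082
GF = 55.2


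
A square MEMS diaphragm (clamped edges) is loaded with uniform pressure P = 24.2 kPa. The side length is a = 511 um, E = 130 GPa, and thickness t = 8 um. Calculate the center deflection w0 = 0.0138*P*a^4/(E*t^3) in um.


Step 1: Convert pressure to compatible units (E is in GPa, so P in GPa).
P = 24.2 kPa = 24.2e-6 GPa
Step 2: Compute numerator: 0.0138 * P * a^4.
a^4 = 511^4 = 68184176641
numerator = 0.0138 * 24.2e-6 * 68184176641 = 2.27708e+04
Step 3: Compute denominator: E * t^3 = 130 * 8^3 = 66560
Step 4: w0 = numerator / denominator = 2.27708e+04 / 66560 = 0.3421 um


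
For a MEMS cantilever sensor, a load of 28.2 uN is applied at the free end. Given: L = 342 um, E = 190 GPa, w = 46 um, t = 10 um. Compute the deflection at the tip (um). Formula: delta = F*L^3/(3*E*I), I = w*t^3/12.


Step 1: Calculate the second moment of area.
I = w * t^3 / 12 = 46 * 10^3 / 12 = 3833.3333 um^4
Step 2: Convert E to consistent units (1 GPa = 1000 uN/um^2).
E = 190 GPa = 190000 uN/um^2
Step 3: Calculate tip deflection.
delta = F * L^3 / (3 * E * I)
delta = 28.2 * 342^3 / (3 * 190000 * 3833.3333)
delta = 0.5163 um


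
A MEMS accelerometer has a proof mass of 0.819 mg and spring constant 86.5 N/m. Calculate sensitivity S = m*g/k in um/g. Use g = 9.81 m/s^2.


Step 1: Convert mass: m = 0.819 mg = 8.19e-07 kg
Step 2: S = m * g / k = 8.19e-07 * 9.81 / 86.5
Step 3: S = 9.29e-08 m/g
Step 4: Convert to um/g: S = 0.093 um/g


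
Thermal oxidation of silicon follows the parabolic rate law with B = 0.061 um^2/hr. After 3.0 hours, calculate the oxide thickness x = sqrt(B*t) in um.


Step 1: Compute B*t = 0.061 * 3.0 = 0.183
Step 2: x = sqrt(0.183)
x = 0.428 um


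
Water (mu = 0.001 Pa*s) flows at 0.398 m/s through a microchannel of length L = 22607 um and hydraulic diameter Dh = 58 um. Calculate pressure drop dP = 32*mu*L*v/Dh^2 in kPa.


Step 1: Convert to SI: L = 22607e-6 m, Dh = 58e-6 m
Step 2: dP = 32 * 0.001 * 22607e-6 * 0.398 / (58e-6)^2
Step 3: dP = 85589.40 Pa
Step 4: Convert to kPa: dP = 85.59 kPa


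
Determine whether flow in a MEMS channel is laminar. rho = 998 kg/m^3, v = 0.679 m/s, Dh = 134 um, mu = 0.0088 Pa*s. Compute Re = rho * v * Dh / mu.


Step 1: Convert Dh to meters: Dh = 134e-6 m
Step 2: Re = rho * v * Dh / mu
Re = 998 * 0.679 * 134e-6 / 0.0088
Re = 10.319
Since Re = 10.319 is below ~2300, the flow is laminar.


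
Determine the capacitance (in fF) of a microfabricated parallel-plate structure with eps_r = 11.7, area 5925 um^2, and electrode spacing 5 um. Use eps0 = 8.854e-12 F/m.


Step 1: Convert area to m^2: A = 5925e-12 m^2
Step 2: Convert gap to m: d = 5e-6 m
Step 3: C = eps0 * eps_r * A / d
C = 8.854e-12 * 11.7 * 5925e-12 / 5e-6
Step 4: Convert to fF (multiply by 1e15).
C = 122.76 fF


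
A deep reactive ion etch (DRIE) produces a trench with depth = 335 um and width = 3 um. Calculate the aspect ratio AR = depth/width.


Step 1: AR = depth / width
Step 2: AR = 335 / 3
AR = 111.7


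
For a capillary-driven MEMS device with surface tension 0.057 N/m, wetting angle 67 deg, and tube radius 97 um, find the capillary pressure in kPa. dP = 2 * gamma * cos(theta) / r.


Step 1: cos(67 deg) = 0.3907
Step 2: Convert r to m: r = 97e-6 m
Step 3: dP = 2 * 0.057 * 0.3907 / 97e-6 = 459.2 Pa
Step 4: Convert Pa to kPa (divide by 1000).
dP = 0.46 kPa


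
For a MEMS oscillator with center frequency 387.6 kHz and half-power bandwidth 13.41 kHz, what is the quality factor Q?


Step 1: Q = f0 / bandwidth
Step 2: Q = 387.6 / 13.41
Q = 28.9


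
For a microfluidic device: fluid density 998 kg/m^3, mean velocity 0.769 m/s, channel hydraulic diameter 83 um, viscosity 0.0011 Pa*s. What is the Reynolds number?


Step 1: Convert Dh to meters: Dh = 83e-6 m
Step 2: Re = rho * v * Dh / mu
Re = 998 * 0.769 * 83e-6 / 0.0011
Re = 57.908


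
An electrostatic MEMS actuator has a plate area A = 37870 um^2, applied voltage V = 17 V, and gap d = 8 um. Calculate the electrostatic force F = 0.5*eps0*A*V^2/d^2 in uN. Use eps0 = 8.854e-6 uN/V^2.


Step 1: Identify parameters.
eps0 = 8.854e-6 uN/V^2, A = 37870 um^2, V = 17 V, d = 8 um
Step 2: Compute V^2 = 17^2 = 289
Step 3: Compute d^2 = 8^2 = 64
Step 4: F = 0.5 * 8.854e-6 * 37870 * 289 / 64
F = 0.757 uN


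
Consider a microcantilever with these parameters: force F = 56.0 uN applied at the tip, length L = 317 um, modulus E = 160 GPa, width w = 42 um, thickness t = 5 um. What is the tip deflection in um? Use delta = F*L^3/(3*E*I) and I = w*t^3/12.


Step 1: Calculate the second moment of area.
I = w * t^3 / 12 = 42 * 5^3 / 12 = 437.5 um^4
Step 2: Convert E to consistent units (1 GPa = 1000 uN/um^2).
E = 160 GPa = 160000 uN/um^2
Step 3: Calculate tip deflection.
delta = F * L^3 / (3 * E * I)
delta = 56.0 * 317^3 / (3 * 160000 * 437.5)
delta = 8.4947 um


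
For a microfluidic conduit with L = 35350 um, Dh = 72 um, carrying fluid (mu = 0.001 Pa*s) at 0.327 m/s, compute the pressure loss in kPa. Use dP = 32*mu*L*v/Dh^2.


Step 1: Convert to SI: L = 35350e-6 m, Dh = 72e-6 m
Step 2: dP = 32 * 0.001 * 35350e-6 * 0.327 / (72e-6)^2
Step 3: dP = 71354.63 Pa
Step 4: Convert to kPa: dP = 71.35 kPa


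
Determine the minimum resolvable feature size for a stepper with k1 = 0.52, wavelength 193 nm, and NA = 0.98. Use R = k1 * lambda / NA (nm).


Step 1: Identify values: k1 = 0.52, lambda = 193 nm, NA = 0.98
Step 2: R = k1 * lambda / NA
R = 0.52 * 193 / 0.98
R = 102.4 nm


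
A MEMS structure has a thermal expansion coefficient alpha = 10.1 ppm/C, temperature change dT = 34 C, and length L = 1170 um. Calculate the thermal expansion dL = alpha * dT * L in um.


Step 1: Convert CTE: alpha = 10.1 ppm/C = 10.1e-6 /C
Step 2: dL = 10.1e-6 * 34 * 1170
dL = 0.4018 um


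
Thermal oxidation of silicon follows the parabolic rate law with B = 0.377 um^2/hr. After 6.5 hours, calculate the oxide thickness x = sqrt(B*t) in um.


Step 1: Compute B*t = 0.377 * 6.5 = 2.4505
Step 2: x = sqrt(2.4505)
x = 1.565 um


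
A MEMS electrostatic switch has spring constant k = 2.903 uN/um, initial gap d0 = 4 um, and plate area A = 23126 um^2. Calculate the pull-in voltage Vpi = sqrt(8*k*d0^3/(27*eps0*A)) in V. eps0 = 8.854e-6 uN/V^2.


Step 1: Compute numerator: 8 * k * d0^3 = 8 * 2.903 * 4^3 = 1486.336
Step 2: Compute denominator: 27 * eps0 * A = 27 * 8.854e-6 * 23126 = 5.528455
Step 3: Vpi = sqrt(1486.336 / 5.528455)
Vpi = 16.4 V


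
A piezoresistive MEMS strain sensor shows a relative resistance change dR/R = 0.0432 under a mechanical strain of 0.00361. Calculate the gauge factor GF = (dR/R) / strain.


Step 1: Identify values.
dR/R = 0.0432, strain = 0.00361
Step 2: GF = (dR/R) / strain = 0.0432 / 0.00361
GF = 12.0


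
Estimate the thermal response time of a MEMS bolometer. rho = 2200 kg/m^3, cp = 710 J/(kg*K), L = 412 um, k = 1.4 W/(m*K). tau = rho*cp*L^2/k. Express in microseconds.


Step 1: Convert L to m: L = 412e-6 m
Step 2: L^2 = (412e-6)^2 = 1.69744e-07 m^2
Step 3: tau = 2200 * 710 * 1.69744e-07 / 1.4 = 1.8938580571e-01 s
Step 4: Convert to microseconds (multiply by 1e6).
tau = 189385.806 us


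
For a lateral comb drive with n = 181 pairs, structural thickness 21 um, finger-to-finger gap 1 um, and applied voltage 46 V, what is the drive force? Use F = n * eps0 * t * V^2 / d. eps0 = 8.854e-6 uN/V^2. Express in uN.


Step 1: Parameters: n=181, eps0=8.854e-6 uN/V^2, t=21 um, V=46 V, d=1 um
Step 2: V^2 = 2116
Step 3: F = 181 * 8.854e-6 * 21 * 2116 / 1
F = 71.212 uN


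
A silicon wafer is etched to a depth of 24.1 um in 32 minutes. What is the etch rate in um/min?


Step 1: Etch rate = depth / time
Step 2: rate = 24.1 / 32
rate = 0.753 um/min


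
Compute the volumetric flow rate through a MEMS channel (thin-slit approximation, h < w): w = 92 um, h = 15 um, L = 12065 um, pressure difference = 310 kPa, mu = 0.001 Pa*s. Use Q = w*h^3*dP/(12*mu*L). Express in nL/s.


Step 1: Convert all dimensions to SI (meters).
w = 92e-6 m, h = 15e-6 m, L = 12065e-6 m, dP = 310e3 Pa
Step 2: Q = w * h^3 * dP / (12 * mu * L)
Q = 92e-6 * (15e-6)^3 * 310e3 / (12 * 0.001 * 12065e-6) = 6.648363e-10 m^3/s
Step 3: Convert Q from m^3/s to nL/s (1 m^3 = 1e12 nL, so multiply by 1e12).
Q = 664.836 nL/s


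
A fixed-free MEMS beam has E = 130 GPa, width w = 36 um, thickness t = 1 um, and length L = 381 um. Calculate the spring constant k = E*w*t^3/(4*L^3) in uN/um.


Step 1: Convert E to consistent units (1 GPa = 1000 uN/um^2).
E = 130 GPa = 130000 uN/um^2
Step 2: Compute t^3 = 1^3 = 1
Step 3: Compute L^3 = 381^3 = 55306341
Step 4: k = 130000 * 36 * 1 / (4 * 55306341)
k = 0.0212 uN/um


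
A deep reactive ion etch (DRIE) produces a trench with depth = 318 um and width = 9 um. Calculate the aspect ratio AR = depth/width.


Step 1: AR = depth / width
Step 2: AR = 318 / 9
AR = 35.3


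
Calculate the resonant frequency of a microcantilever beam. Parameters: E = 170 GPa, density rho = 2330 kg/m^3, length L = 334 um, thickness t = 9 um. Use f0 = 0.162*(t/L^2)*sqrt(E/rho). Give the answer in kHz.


Step 1: Convert units to SI.
t_SI = 9e-6 m, L_SI = 334e-6 m
Step 2: Calculate sqrt(E/rho).
sqrt(170e9 / 2330) = 8541.74 m/s
Step 3: Compute f0.
f0 = 0.162 * 9e-6 / (334e-6)^2 * 8541.74 = 111637.7 Hz = 111.64 kHz


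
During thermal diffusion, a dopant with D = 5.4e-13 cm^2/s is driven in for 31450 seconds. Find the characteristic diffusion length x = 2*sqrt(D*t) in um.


Step 1: Compute D*t = 5.4e-13 * 31450 = 1.6983e-08 cm^2
Step 2: sqrt(D*t) = 1.30319e-04 cm
Step 3: x = 2 * 1.30319e-04 cm = 2.60638e-04 cm
Step 4: Convert to um (1 cm = 1e4 um): x = 2.606 um


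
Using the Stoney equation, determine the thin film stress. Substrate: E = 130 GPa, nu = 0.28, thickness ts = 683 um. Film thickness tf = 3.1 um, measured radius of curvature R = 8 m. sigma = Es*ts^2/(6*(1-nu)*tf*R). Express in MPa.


Step 1: Compute numerator: Es * ts^2 = 130 * 683^2 = 60643570 (GPa*um^2)
Step 2: Compute denominator (R in um): 6*(1-nu)*tf*R = 6*0.72*3.1*8e6 = 107136000.0 (um^2)
Step 3: sigma (GPa) = 60643570 / 107136000.0 = 5.66043e-01 GPa
Step 4: Convert to MPa (x1000): sigma = 566.0 MPa


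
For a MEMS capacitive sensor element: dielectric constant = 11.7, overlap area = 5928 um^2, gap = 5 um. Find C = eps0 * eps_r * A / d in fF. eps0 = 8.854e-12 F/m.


Step 1: Convert area to m^2: A = 5928e-12 m^2
Step 2: Convert gap to m: d = 5e-6 m
Step 3: C = eps0 * eps_r * A / d
C = 8.854e-12 * 11.7 * 5928e-12 / 5e-6
Step 4: Convert to fF (multiply by 1e15).
C = 122.82 fF


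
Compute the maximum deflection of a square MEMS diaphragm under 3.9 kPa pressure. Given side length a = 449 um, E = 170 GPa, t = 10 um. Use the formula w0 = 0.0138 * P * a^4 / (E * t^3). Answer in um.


Step 1: Convert pressure to compatible units (E is in GPa, so P in GPa).
P = 3.9 kPa = 3.9e-6 GPa
Step 2: Compute numerator: 0.0138 * P * a^4.
a^4 = 449^4 = 40642963201
numerator = 0.0138 * 3.9e-6 * 40642963201 = 2.1874e+03
Step 3: Compute denominator: E * t^3 = 170 * 10^3 = 170000
Step 4: w0 = numerator / denominator = 2.1874e+03 / 170000 = 0.0129 um


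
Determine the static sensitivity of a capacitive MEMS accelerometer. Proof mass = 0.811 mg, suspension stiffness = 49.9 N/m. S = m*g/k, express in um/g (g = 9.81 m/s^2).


Step 1: Convert mass: m = 0.811 mg = 8.11e-07 kg
Step 2: S = m * g / k = 8.11e-07 * 9.81 / 49.9
Step 3: S = 1.59e-07 m/g
Step 4: Convert to um/g: S = 0.159 um/g


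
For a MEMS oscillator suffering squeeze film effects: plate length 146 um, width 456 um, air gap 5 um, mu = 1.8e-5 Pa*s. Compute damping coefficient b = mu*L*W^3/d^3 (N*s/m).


Step 1: Convert to SI.
L = 146e-6 m, W = 456e-6 m, d = 5e-6 m
Step 2: W^3 = (456e-6)^3 = 9.48e-11 m^3
Step 3: d^3 = (5e-6)^3 = 1.25e-16 m^3
Step 4: b = 1.8e-5 * 146e-6 * 9.48e-11 / 1.25e-16
b = 1.99e-03 N*s/m


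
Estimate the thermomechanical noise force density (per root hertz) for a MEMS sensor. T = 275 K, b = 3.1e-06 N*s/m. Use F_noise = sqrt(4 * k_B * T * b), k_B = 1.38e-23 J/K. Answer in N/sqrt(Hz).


Step 1: Compute 4 * k_B * T * b
= 4 * 1.38e-23 * 275 * 3.1e-06
= 4.7058e-26 N^2/Hz
Step 2: F_noise = sqrt(4.7058e-26)
F_noise = 2.17e-13 N/sqrt(Hz)


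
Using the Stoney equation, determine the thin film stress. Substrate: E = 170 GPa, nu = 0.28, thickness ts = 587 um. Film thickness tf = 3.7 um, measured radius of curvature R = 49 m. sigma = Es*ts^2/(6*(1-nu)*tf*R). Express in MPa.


Step 1: Compute numerator: Es * ts^2 = 170 * 587^2 = 58576730 (GPa*um^2)
Step 2: Compute denominator (R in um): 6*(1-nu)*tf*R = 6*0.72*3.7*49e6 = 783216000.0 (um^2)
Step 3: sigma (GPa) = 58576730 / 783216000.0 = 7.479e-02 GPa
Step 4: Convert to MPa (x1000): sigma = 74.8 MPa


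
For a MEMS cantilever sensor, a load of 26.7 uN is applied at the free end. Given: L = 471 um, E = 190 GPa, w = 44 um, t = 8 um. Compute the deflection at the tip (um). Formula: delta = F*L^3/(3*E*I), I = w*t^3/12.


Step 1: Calculate the second moment of area.
I = w * t^3 / 12 = 44 * 8^3 / 12 = 1877.3333 um^4
Step 2: Convert E to consistent units (1 GPa = 1000 uN/um^2).
E = 190 GPa = 190000 uN/um^2
Step 3: Calculate tip deflection.
delta = F * L^3 / (3 * E * I)
delta = 26.7 * 471^3 / (3 * 190000 * 1877.3333)
delta = 2.6071 um


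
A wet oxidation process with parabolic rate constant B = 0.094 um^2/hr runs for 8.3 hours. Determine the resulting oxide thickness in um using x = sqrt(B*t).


Step 1: Compute B*t = 0.094 * 8.3 = 0.7802
Step 2: x = sqrt(0.7802)
x = 0.883 um


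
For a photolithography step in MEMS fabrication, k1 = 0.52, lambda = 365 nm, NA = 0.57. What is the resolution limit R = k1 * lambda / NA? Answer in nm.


Step 1: Identify values: k1 = 0.52, lambda = 365 nm, NA = 0.57
Step 2: R = k1 * lambda / NA
R = 0.52 * 365 / 0.57
R = 333.0 nm


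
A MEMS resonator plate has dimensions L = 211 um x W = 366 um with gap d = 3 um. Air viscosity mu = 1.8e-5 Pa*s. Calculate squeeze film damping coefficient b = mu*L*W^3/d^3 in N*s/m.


Step 1: Convert to SI.
L = 211e-6 m, W = 366e-6 m, d = 3e-6 m
Step 2: W^3 = (366e-6)^3 = 4.90e-11 m^3
Step 3: d^3 = (3e-6)^3 = 2.70e-17 m^3
Step 4: b = 1.8e-5 * 211e-6 * 4.90e-11 / 2.70e-17
b = 6.90e-03 N*s/m


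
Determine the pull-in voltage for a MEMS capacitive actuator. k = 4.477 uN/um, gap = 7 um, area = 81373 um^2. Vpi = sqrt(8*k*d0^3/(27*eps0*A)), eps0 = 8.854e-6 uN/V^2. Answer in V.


Step 1: Compute numerator: 8 * k * d0^3 = 8 * 4.477 * 7^3 = 12284.888
Step 2: Compute denominator: 27 * eps0 * A = 27 * 8.854e-6 * 81373 = 19.452867
Step 3: Vpi = sqrt(12284.888 / 19.452867)
Vpi = 25.13 V


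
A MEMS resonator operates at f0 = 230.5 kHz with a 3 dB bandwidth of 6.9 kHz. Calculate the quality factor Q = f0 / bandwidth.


Step 1: Q = f0 / bandwidth
Step 2: Q = 230.5 / 6.9
Q = 33.4


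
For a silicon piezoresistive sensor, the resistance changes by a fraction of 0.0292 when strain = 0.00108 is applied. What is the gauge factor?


Step 1: Identify values.
dR/R = 0.0292, strain = 0.00108
Step 2: GF = (dR/R) / strain = 0.0292 / 0.00108
GF = 27.0


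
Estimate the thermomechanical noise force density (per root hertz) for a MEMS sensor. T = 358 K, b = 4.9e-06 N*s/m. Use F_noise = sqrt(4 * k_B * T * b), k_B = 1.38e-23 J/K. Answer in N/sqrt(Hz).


Step 1: Compute 4 * k_B * T * b
= 4 * 1.38e-23 * 358 * 4.9e-06
= 9.6832e-26 N^2/Hz
Step 2: F_noise = sqrt(9.6832e-26)
F_noise = 3.11e-13 N/sqrt(Hz)


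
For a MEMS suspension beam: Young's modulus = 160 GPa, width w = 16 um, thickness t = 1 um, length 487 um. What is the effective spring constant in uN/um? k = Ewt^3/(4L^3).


Step 1: Convert E to consistent units (1 GPa = 1000 uN/um^2).
E = 160 GPa = 160000 uN/um^2
Step 2: Compute t^3 = 1^3 = 1
Step 3: Compute L^3 = 487^3 = 115501303
Step 4: k = 160000 * 16 * 1 / (4 * 115501303)
k = 0.0055 uN/um


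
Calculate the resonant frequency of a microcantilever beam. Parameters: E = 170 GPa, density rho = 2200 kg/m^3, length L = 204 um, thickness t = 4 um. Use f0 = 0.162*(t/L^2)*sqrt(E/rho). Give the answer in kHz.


Step 1: Convert units to SI.
t_SI = 4e-6 m, L_SI = 204e-6 m
Step 2: Calculate sqrt(E/rho).
sqrt(170e9 / 2200) = 8790.49 m/s
Step 3: Compute f0.
f0 = 0.162 * 4e-6 / (204e-6)^2 * 8790.49 = 136876.1 Hz = 136.88 kHz


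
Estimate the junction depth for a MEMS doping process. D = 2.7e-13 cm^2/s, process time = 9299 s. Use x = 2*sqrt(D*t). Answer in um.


Step 1: Compute D*t = 2.7e-13 * 9299 = 2.51073e-09 cm^2
Step 2: sqrt(D*t) = 5.01072e-05 cm
Step 3: x = 2 * 5.01072e-05 cm = 1.002144e-04 cm
Step 4: Convert to um (1 cm = 1e4 um): x = 1.002 um


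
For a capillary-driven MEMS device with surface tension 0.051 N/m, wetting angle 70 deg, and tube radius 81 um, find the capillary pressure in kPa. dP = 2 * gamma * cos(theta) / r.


Step 1: cos(70 deg) = 0.342
Step 2: Convert r to m: r = 81e-6 m
Step 3: dP = 2 * 0.051 * 0.342 / 81e-6 = 430.7 Pa
Step 4: Convert Pa to kPa (divide by 1000).
dP = 0.43 kPa


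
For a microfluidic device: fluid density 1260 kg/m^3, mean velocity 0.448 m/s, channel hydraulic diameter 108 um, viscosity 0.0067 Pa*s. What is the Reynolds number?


Step 1: Convert Dh to meters: Dh = 108e-6 m
Step 2: Re = rho * v * Dh / mu
Re = 1260 * 0.448 * 108e-6 / 0.0067
Re = 9.099


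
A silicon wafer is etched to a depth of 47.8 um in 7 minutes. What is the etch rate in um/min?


Step 1: Etch rate = depth / time
Step 2: rate = 47.8 / 7
rate = 6.829 um/min


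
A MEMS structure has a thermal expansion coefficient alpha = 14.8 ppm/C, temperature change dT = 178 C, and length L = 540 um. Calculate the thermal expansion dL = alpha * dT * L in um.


Step 1: Convert CTE: alpha = 14.8 ppm/C = 14.8e-6 /C
Step 2: dL = 14.8e-6 * 178 * 540
dL = 1.4226 um


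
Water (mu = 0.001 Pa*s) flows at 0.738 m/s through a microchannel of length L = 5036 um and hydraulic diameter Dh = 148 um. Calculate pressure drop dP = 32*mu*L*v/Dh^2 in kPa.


Step 1: Convert to SI: L = 5036e-6 m, Dh = 148e-6 m
Step 2: dP = 32 * 0.001 * 5036e-6 * 0.738 / (148e-6)^2
Step 3: dP = 5429.61 Pa
Step 4: Convert to kPa: dP = 5.43 kPa


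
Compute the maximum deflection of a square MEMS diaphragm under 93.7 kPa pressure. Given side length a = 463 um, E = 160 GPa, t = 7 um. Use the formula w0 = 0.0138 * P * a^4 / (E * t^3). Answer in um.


Step 1: Convert pressure to compatible units (E is in GPa, so P in GPa).
P = 93.7 kPa = 93.7e-6 GPa
Step 2: Compute numerator: 0.0138 * P * a^4.
a^4 = 463^4 = 45954068161
numerator = 0.0138 * 93.7e-6 * 45954068161 = 5.942137e+04
Step 3: Compute denominator: E * t^3 = 160 * 7^3 = 54880
Step 4: w0 = numerator / denominator = 5.942137e+04 / 54880 = 1.0828 um


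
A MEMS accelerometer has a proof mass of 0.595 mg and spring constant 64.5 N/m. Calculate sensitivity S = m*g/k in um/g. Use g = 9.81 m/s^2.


Step 1: Convert mass: m = 0.595 mg = 5.95e-07 kg
Step 2: S = m * g / k = 5.95e-07 * 9.81 / 64.5
Step 3: S = 9.05e-08 m/g
Step 4: Convert to um/g: S = 0.09 um/g


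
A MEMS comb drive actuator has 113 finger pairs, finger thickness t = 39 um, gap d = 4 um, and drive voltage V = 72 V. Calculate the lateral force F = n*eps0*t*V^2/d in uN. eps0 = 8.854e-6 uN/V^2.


Step 1: Parameters: n=113, eps0=8.854e-6 uN/V^2, t=39 um, V=72 V, d=4 um
Step 2: V^2 = 5184
Step 3: F = 113 * 8.854e-6 * 39 * 5184 / 4
F = 50.569 uN


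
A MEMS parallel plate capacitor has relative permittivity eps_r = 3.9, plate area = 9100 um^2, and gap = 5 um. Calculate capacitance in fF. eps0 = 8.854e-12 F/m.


Step 1: Convert area to m^2: A = 9100e-12 m^2
Step 2: Convert gap to m: d = 5e-6 m
Step 3: C = eps0 * eps_r * A / d
C = 8.854e-12 * 3.9 * 9100e-12 / 5e-6
Step 4: Convert to fF (multiply by 1e15).
C = 62.85 fF


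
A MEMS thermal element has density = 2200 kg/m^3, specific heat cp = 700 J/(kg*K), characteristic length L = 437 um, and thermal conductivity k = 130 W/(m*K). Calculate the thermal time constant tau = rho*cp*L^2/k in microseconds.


Step 1: Convert L to m: L = 437e-6 m
Step 2: L^2 = (437e-6)^2 = 1.90969e-07 m^2
Step 3: tau = 2200 * 700 * 1.90969e-07 / 130 = 2.26224815e-03 s
Step 4: Convert to microseconds (multiply by 1e6).
tau = 2262.248 us


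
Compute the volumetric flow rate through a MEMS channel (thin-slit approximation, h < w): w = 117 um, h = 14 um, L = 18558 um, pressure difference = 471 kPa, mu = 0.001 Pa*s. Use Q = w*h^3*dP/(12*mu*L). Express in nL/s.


Step 1: Convert all dimensions to SI (meters).
w = 117e-6 m, h = 14e-6 m, L = 18558e-6 m, dP = 471e3 Pa
Step 2: Q = w * h^3 * dP / (12 * mu * L)
Q = 117e-6 * (14e-6)^3 * 471e3 / (12 * 0.001 * 18558e-6) = 6.7901358e-10 m^3/s
Step 3: Convert Q from m^3/s to nL/s (1 m^3 = 1e12 nL, so multiply by 1e12).
Q = 679.014 nL/s


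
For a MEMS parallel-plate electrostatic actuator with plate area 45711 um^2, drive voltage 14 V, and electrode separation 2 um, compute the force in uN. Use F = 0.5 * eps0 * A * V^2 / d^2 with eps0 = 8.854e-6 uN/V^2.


Step 1: Identify parameters.
eps0 = 8.854e-6 uN/V^2, A = 45711 um^2, V = 14 V, d = 2 um
Step 2: Compute V^2 = 14^2 = 196
Step 3: Compute d^2 = 2^2 = 4
Step 4: F = 0.5 * 8.854e-6 * 45711 * 196 / 4
F = 9.916 uN


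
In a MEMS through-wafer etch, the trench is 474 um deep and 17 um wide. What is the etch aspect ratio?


Step 1: AR = depth / width
Step 2: AR = 474 / 17
AR = 27.9


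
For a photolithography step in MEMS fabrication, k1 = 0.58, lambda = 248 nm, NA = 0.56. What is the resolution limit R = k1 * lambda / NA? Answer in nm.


Step 1: Identify values: k1 = 0.58, lambda = 248 nm, NA = 0.56
Step 2: R = k1 * lambda / NA
R = 0.58 * 248 / 0.56
R = 256.9 nm


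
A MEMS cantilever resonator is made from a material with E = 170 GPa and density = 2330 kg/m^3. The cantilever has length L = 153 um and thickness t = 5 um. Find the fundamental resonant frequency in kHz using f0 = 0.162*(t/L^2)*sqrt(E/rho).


Step 1: Convert units to SI.
t_SI = 5e-6 m, L_SI = 153e-6 m
Step 2: Calculate sqrt(E/rho).
sqrt(170e9 / 2330) = 8541.74 m/s
Step 3: Compute f0.
f0 = 0.162 * 5e-6 / (153e-6)^2 * 8541.74 = 295561.9 Hz = 295.56 kHz


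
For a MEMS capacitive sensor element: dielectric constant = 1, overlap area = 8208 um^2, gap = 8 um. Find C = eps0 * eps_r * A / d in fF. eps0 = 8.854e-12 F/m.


Step 1: Convert area to m^2: A = 8208e-12 m^2
Step 2: Convert gap to m: d = 8e-6 m
Step 3: C = eps0 * eps_r * A / d
C = 8.854e-12 * 1 * 8208e-12 / 8e-6
Step 4: Convert to fF (multiply by 1e15).
C = 9.08 fF


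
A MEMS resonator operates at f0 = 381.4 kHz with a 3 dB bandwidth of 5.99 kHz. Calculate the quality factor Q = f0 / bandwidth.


Step 1: Q = f0 / bandwidth
Step 2: Q = 381.4 / 5.99
Q = 63.7


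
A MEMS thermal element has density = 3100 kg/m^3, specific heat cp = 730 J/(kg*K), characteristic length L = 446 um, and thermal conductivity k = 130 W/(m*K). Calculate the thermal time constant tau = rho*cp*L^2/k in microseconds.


Step 1: Convert L to m: L = 446e-6 m
Step 2: L^2 = (446e-6)^2 = 1.98916e-07 m^2
Step 3: tau = 3100 * 730 * 1.98916e-07 / 130 = 3.46266852e-03 s
Step 4: Convert to microseconds (multiply by 1e6).
tau = 3462.669 us


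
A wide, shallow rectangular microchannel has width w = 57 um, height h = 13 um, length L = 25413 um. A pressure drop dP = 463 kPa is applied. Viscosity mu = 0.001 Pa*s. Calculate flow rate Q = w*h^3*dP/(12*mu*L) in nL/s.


Step 1: Convert all dimensions to SI (meters).
w = 57e-6 m, h = 13e-6 m, L = 25413e-6 m, dP = 463e3 Pa
Step 2: Q = w * h^3 * dP / (12 * mu * L)
Q = 57e-6 * (13e-6)^3 * 463e3 / (12 * 0.001 * 25413e-6) = 1.9012916e-10 m^3/s
Step 3: Convert Q from m^3/s to nL/s (1 m^3 = 1e12 nL, so multiply by 1e12).
Q = 190.129 nL/s


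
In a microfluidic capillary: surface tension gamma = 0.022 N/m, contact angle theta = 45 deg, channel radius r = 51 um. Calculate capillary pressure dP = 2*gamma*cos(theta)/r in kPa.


Step 1: cos(45 deg) = 0.7071
Step 2: Convert r to m: r = 51e-6 m
Step 3: dP = 2 * 0.022 * 0.7071 / 51e-6 = 610.0 Pa
Step 4: Convert Pa to kPa (divide by 1000).
dP = 0.61 kPa


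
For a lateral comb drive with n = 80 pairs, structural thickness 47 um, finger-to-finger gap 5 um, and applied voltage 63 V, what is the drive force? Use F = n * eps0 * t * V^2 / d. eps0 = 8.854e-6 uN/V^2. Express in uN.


Step 1: Parameters: n=80, eps0=8.854e-6 uN/V^2, t=47 um, V=63 V, d=5 um
Step 2: V^2 = 3969
Step 3: F = 80 * 8.854e-6 * 47 * 3969 / 5
F = 26.426 uN


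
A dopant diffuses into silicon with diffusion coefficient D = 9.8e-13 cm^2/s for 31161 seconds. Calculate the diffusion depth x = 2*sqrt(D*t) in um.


Step 1: Compute D*t = 9.8e-13 * 31161 = 3.053778e-08 cm^2
Step 2: sqrt(D*t) = 1.74751e-04 cm
Step 3: x = 2 * 1.74751e-04 cm = 3.49502e-04 cm
Step 4: Convert to um (1 cm = 1e4 um): x = 3.495 um


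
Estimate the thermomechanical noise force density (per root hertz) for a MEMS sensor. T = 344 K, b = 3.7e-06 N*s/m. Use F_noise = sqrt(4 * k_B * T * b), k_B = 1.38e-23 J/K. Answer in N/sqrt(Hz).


Step 1: Compute 4 * k_B * T * b
= 4 * 1.38e-23 * 344 * 3.7e-06
= 7.0259e-26 N^2/Hz
Step 2: F_noise = sqrt(7.0259e-26)
F_noise = 2.65e-13 N/sqrt(Hz)


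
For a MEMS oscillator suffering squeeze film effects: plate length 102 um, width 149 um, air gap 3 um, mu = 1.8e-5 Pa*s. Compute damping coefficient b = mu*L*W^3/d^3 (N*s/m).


Step 1: Convert to SI.
L = 102e-6 m, W = 149e-6 m, d = 3e-6 m
Step 2: W^3 = (149e-6)^3 = 3.31e-12 m^3
Step 3: d^3 = (3e-6)^3 = 2.70e-17 m^3
Step 4: b = 1.8e-5 * 102e-6 * 3.31e-12 / 2.70e-17
b = 2.25e-04 N*s/m


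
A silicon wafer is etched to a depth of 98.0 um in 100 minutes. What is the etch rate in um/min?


Step 1: Etch rate = depth / time
Step 2: rate = 98.0 / 100
rate = 0.98 um/min


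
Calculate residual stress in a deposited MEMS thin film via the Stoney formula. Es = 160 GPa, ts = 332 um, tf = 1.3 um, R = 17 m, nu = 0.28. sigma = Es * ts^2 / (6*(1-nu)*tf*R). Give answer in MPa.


Step 1: Compute numerator: Es * ts^2 = 160 * 332^2 = 17635840 (GPa*um^2)
Step 2: Compute denominator (R in um): 6*(1-nu)*tf*R = 6*0.72*1.3*17e6 = 95472000.0 (um^2)
Step 3: sigma (GPa) = 17635840 / 95472000.0 = 1.84723e-01 GPa
Step 4: Convert to MPa (x1000): sigma = 184.7 MPa


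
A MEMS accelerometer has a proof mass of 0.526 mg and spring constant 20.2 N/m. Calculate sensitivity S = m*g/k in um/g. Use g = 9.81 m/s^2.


Step 1: Convert mass: m = 0.526 mg = 5.26e-07 kg
Step 2: S = m * g / k = 5.26e-07 * 9.81 / 20.2
Step 3: S = 2.55e-07 m/g
Step 4: Convert to um/g: S = 0.255 um/g


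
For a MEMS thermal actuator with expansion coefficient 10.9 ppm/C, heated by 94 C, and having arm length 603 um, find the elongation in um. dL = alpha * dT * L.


Step 1: Convert CTE: alpha = 10.9 ppm/C = 10.9e-6 /C
Step 2: dL = 10.9e-6 * 94 * 603
dL = 0.6178 um


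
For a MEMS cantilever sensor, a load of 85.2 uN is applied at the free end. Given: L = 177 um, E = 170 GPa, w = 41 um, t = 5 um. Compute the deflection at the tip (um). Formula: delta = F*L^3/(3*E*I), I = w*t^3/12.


Step 1: Calculate the second moment of area.
I = w * t^3 / 12 = 41 * 5^3 / 12 = 427.0833 um^4
Step 2: Convert E to consistent units (1 GPa = 1000 uN/um^2).
E = 170 GPa = 170000 uN/um^2
Step 3: Calculate tip deflection.
delta = F * L^3 / (3 * E * I)
delta = 85.2 * 177^3 / (3 * 170000 * 427.0833)
delta = 2.1691 um


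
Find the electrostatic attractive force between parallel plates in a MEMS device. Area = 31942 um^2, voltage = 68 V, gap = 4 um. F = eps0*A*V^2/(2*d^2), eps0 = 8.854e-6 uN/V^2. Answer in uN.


Step 1: Identify parameters.
eps0 = 8.854e-6 uN/V^2, A = 31942 um^2, V = 68 V, d = 4 um
Step 2: Compute V^2 = 68^2 = 4624
Step 3: Compute d^2 = 4^2 = 16
Step 4: F = 0.5 * 8.854e-6 * 31942 * 4624 / 16
F = 40.867 uN


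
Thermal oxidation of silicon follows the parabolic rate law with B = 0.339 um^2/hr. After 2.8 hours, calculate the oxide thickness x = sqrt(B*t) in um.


Step 1: Compute B*t = 0.339 * 2.8 = 0.9492
Step 2: x = sqrt(0.9492)
x = 0.974 um


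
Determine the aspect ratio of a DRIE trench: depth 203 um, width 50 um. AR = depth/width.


Step 1: AR = depth / width
Step 2: AR = 203 / 50
AR = 4.1


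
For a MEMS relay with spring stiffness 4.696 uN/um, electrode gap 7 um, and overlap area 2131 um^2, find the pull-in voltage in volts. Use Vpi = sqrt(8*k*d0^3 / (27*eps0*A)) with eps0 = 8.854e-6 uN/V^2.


Step 1: Compute numerator: 8 * k * d0^3 = 8 * 4.696 * 7^3 = 12885.824
Step 2: Compute denominator: 27 * eps0 * A = 27 * 8.854e-6 * 2131 = 0.509433
Step 3: Vpi = sqrt(12885.824 / 0.509433)
Vpi = 159.04 V


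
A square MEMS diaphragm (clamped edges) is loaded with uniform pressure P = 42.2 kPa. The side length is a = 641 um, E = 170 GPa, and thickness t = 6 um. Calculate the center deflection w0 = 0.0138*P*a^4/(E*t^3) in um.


Step 1: Convert pressure to compatible units (E is in GPa, so P in GPa).
P = 42.2 kPa = 42.2e-6 GPa
Step 2: Compute numerator: 0.0138 * P * a^4.
a^4 = 641^4 = 168823196161
numerator = 0.0138 * 42.2e-6 * 168823196161 = 9.831588e+04
Step 3: Compute denominator: E * t^3 = 170 * 6^3 = 36720
Step 4: w0 = numerator / denominator = 9.831588e+04 / 36720 = 2.6774 um


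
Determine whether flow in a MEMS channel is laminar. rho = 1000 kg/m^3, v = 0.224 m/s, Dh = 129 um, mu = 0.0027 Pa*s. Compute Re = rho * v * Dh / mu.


Step 1: Convert Dh to meters: Dh = 129e-6 m
Step 2: Re = rho * v * Dh / mu
Re = 1000 * 0.224 * 129e-6 / 0.0027
Re = 10.702
Since Re = 10.702 is below ~2300, the flow is laminar.


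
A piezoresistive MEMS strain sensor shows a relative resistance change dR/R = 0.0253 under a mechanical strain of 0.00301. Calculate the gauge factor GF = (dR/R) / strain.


Step 1: Identify values.
dR/R = 0.0253, strain = 0.00301
Step 2: GF = (dR/R) / strain = 0.0253 / 0.00301
GF = 8.4


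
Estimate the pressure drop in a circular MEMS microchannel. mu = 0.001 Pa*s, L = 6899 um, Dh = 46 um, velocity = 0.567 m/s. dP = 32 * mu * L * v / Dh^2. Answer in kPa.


Step 1: Convert to SI: L = 6899e-6 m, Dh = 46e-6 m
Step 2: dP = 32 * 0.001 * 6899e-6 * 0.567 / (46e-6)^2
Step 3: dP = 59156.64 Pa
Step 4: Convert to kPa: dP = 59.16 kPa
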